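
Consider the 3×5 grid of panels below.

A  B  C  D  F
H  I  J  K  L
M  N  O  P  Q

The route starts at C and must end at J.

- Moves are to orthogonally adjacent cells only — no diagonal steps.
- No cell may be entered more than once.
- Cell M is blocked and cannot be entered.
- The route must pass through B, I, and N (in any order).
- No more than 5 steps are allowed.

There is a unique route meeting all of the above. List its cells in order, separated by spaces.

The 5-move cap with required stops at B, I, N leaves no slack for detours.
Route from C: left to B, 2× down (reaching N), right to O, up to J — 5 moves in all.
Check: all required cells visited; 5 ≤ 5 moves.

C B I N O J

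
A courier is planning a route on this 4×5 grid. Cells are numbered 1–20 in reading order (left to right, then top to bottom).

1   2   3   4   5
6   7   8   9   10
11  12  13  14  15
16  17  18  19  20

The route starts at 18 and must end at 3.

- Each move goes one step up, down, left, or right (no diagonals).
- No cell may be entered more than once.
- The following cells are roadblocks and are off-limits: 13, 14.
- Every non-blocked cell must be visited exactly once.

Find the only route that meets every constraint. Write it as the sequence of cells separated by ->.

Need to visit all 18 open cells exactly once, starting at 18 and ending at 3.
Cell 15 has only two open neighbours (10 and 20), so the path must pass straight through it: one of those is the cell it's entered from and the other is where it exits.
Route from 18: 2× right (reaching 20), 3× up (reaching 5), left to 4, down to 9, 2× left (reaching 7), 2× down (reaching 17), left to 16, 3× up (reaching 1), 2× right (reaching 3) — 17 moves in all.
Check: all 18 open cells covered.

18 -> 19 -> 20 -> 15 -> 10 -> 5 -> 4 -> 9 -> 8 -> 7 -> 12 -> 17 -> 16 -> 11 -> 6 -> 1 -> 2 -> 3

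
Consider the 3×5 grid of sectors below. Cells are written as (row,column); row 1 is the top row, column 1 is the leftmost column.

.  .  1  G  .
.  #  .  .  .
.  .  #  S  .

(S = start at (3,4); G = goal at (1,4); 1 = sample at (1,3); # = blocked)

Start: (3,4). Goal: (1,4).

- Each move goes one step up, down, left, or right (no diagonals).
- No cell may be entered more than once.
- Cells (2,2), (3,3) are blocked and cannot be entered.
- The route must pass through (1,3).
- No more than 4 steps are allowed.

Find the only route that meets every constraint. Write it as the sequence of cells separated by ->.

(3,4) -> (2,4) -> (2,3) -> (1,3) -> (1,4)

The 4-move cap with required stops at (1,3) leaves no slack for detours.
Route from (3,4): up 1 to (2,4), left 1 to (2,3), up 1 to (1,3), right 1 to (1,4) — 4 moves in all.
Check: all required cells visited; 4 ≤ 4 moves.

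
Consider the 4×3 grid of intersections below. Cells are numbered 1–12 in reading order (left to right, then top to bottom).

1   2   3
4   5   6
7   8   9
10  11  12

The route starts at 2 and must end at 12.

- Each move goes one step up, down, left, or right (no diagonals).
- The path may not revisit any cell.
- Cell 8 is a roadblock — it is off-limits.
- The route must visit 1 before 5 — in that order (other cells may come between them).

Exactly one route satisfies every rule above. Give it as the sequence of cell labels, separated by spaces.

The waypoints must appear in the order 1, 5, with no cell reused.
Route from 2: left 1 to 1, down 1 to 4, right 2 to 6, down 2 to 12 — 6 moves in all.
Check: order respected (1 at step 1, 5 at step 3).

2 1 4 5 6 9 12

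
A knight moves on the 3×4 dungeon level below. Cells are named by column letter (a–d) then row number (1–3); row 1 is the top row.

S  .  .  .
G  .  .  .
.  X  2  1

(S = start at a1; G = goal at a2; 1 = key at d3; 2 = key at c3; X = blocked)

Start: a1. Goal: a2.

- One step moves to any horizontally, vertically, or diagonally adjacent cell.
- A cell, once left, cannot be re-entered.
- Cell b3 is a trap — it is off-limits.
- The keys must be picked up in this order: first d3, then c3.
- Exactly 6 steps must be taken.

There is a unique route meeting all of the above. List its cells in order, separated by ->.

The waypoints must appear in the order d3, c3, with no cell reused.
Route from a1: right to b1, 2× down-right (reaching d3), left to c3, up-left to b2, left to a2 — 6 moves in all.
Check: order respected (1 at step 3, 2 at step 4); 6 moves as required.

a1 -> b1 -> c2 -> d3 -> c3 -> b2 -> a2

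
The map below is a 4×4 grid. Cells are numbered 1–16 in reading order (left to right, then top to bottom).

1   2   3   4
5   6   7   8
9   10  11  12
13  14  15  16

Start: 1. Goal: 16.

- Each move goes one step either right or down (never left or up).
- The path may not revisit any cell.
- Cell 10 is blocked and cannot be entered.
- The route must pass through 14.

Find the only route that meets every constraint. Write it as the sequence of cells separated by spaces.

Moves only go right or down, so the column and row indices never decrease.
Route from 1: down 3 to 13, right 3 to 16 — 6 moves in all.
Check: all required cells visited.

1 5 9 13 14 15 16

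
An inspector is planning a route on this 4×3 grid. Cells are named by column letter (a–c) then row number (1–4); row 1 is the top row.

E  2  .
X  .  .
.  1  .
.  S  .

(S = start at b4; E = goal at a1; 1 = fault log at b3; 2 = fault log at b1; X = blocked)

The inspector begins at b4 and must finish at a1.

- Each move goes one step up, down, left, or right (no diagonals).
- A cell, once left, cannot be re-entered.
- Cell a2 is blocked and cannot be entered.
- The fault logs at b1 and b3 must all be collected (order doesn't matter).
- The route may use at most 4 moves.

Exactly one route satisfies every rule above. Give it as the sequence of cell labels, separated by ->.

Any route must reach b1 and b3 and still end at a1 within 4 moves, so the order of the required stops is forced.
Route from b4: 3× up (reaching b1), left to a1 — 4 moves in all.
Check: all required cells visited; 4 ≤ 4 moves.

b4 -> b3 -> b2 -> b1 -> a1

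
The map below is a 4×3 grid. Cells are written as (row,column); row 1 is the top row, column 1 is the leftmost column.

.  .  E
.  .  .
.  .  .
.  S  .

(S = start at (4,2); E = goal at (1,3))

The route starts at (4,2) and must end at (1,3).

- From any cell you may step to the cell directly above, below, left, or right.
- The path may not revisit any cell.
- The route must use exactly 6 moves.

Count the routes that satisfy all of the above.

Need simple routes of exactly 6 moves from (4,2) to (1,3) (Manhattan distance 4, so 1 moves are spent on a detour and 1 undoing it).
Branch systematically from the start, pruning whenever the remaining move budget drops below the Manhattan distance to (1,3) or differs from it in parity. Grouping the completions by first move — via (3,2): 5; via (4,1): 6; via (4,3): 3 — and summing: 5 + 6 + 3 = 14.
That gives 14 routes.

14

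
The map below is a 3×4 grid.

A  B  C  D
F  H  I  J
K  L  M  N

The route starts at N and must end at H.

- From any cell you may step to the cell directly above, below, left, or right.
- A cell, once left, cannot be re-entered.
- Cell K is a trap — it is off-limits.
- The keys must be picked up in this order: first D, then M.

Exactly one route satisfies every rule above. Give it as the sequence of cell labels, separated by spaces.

The waypoints must appear in the order D, M, with no cell reused.
Route from N: up 2 to D, left 1 to C, down 2 to M, left 1 to L, up 1 to H — 7 moves in all.
Check: order respected (D at step 2, M at step 5).

N J D C I M L H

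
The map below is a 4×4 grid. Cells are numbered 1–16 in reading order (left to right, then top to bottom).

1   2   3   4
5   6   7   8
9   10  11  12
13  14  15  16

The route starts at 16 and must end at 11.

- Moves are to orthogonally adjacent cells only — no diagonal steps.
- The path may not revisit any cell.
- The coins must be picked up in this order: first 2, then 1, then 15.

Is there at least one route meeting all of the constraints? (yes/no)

yes

One route that works: 16 → 12 → 8 → 4 → 3 → 2 → 1 → 5 → 9 → 13 → 14 → 15 → 11.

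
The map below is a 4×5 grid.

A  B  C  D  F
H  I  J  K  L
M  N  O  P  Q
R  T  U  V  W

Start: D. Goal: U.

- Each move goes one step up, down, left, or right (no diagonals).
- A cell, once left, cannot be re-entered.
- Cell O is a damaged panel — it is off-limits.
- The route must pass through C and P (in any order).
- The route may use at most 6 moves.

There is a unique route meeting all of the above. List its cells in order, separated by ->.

The 6-move cap with required stops at C, P leaves no slack for detours.
Route from D: left 1 to C, down 1 to J, right 1 to K, down 2 to V, left 1 to U — 6 moves in all.
Check: all required cells visited; 6 ≤ 6 moves.

D -> C -> J -> K -> P -> V -> U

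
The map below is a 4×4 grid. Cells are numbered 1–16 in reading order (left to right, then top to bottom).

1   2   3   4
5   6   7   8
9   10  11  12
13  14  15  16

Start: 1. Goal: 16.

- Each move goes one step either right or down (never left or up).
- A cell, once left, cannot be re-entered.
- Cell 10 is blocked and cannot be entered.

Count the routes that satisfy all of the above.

11

A right/down-only route from 1 to 16 makes exactly 3 down-moves and 3 right-moves in some order.
With no other constraints that would be C(6,3) = 20 routes.
Subtract routes through each blocked cell (inclusion–exclusion for overlaps): − through 10: 9 → 11.
That gives 11 routes.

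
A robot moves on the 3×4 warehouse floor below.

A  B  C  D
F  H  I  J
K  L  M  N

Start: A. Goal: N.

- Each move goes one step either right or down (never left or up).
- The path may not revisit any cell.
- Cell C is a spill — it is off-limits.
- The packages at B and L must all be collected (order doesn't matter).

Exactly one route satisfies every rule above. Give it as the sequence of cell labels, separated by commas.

Moves only go right or down, so the column and row indices never decrease.
Route from A: right 1 to B, down 2 to L, right 2 to N — 5 moves in all.
Check: all required cells visited.

A, B, H, L, M, N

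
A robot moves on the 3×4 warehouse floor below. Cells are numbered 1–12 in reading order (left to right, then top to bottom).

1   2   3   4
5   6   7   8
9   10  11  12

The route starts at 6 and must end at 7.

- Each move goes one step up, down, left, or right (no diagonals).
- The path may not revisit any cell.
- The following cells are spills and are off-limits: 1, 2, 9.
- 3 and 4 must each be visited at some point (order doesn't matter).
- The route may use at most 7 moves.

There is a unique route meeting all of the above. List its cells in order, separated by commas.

6, 10, 11, 12, 8, 4, 3, 7

The 7-move cap with required stops at 3, 4 leaves no slack for detours.
Route from 6: down 1 to 10, right 2 to 12, up 2 to 4, left 1 to 3, down 1 to 7 — 7 moves in all.
Check: all required cells visited; 7 ≤ 7 moves.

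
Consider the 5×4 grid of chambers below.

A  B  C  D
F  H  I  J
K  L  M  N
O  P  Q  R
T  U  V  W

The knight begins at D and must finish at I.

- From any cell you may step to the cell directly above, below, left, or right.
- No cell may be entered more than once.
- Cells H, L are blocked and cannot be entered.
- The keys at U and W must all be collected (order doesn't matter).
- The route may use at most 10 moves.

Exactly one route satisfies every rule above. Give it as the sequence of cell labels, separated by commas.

Any route must reach U and W and still end at I within 10 moves, so the order of the required stops is forced.
Route from D: down 4 to W, left 2 to U, up 1 to P, right 1 to Q, up 2 to I — 10 moves in all.
Check: all required cells visited; 10 ≤ 10 moves.

D, J, N, R, W, V, U, P, Q, M, I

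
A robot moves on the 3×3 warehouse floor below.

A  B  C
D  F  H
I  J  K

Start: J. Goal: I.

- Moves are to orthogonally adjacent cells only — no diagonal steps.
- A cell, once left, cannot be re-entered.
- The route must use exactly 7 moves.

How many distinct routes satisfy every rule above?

4

Need simple routes of exactly 7 moves from J to I (Manhattan distance 1, so 3 moves are spent on a detour and 3 undoing it).
Enumerating: J F H C B A D I | J K H C B F D I | J K H C B A D I | J K H F B A D I.
That gives 4 routes.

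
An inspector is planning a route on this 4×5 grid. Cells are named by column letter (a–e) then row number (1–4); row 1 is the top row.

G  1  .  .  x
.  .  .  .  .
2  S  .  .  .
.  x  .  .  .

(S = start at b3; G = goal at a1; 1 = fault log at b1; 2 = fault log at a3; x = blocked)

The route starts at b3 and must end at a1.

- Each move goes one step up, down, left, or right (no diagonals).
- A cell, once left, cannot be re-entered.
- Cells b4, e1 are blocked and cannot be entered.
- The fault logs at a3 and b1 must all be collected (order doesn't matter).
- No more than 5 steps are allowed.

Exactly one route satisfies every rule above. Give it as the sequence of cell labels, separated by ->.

b3 -> a3 -> a2 -> b2 -> b1 -> a1

The 5-move cap with required stops at a3, b1 leaves no slack for detours.
Route from b3: left 1 to a3, up 1 to a2, right 1 to b2, up 1 to b1, left 1 to a1 — 5 moves in all.
Check: all required cells visited; 5 ≤ 5 moves.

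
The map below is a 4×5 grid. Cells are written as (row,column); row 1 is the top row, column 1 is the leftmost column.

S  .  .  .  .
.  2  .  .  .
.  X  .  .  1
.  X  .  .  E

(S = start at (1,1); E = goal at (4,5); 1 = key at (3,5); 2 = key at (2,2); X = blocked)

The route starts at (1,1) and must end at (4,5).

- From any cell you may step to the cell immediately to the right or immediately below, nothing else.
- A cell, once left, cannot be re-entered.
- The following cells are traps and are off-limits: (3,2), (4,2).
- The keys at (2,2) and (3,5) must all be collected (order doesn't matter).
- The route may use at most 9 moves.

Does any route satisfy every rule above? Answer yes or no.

yes

One route that works: (1,1) → (2,1) → (2,2) → (2,3) → (3,3) → (3,4) → (3,5) → (4,5).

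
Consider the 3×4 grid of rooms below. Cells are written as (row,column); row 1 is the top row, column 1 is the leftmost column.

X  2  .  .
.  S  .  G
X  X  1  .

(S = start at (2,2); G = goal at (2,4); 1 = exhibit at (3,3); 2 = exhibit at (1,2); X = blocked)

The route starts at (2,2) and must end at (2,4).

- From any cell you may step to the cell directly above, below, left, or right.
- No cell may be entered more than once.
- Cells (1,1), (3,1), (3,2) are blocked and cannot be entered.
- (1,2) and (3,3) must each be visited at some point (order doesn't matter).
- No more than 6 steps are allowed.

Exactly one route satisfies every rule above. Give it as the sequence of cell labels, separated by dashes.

(2,2) - (1,2) - (1,3) - (2,3) - (3,3) - (3,4) - (2,4)

The 6-move cap with required stops at (1,2), (3,3) leaves no slack for detours.
Route from (2,2): up 1 to (1,2), right 1 to (1,3), down 2 to (3,3), right 1 to (3,4), up 1 to (2,4) — 6 moves in all.
Check: all required cells visited; 6 ≤ 6 moves.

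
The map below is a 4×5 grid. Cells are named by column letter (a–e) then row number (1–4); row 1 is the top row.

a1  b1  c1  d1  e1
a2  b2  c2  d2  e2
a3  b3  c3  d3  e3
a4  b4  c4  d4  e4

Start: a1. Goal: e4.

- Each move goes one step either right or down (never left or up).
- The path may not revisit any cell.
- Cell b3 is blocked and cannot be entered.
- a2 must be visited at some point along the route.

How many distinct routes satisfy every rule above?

A right/down-only route from a1 to e4 makes exactly 3 down-moves and 4 right-moves in some order.
With no other constraints that would be C(7,3) = 35 routes.
Split at a2 and multiply the segment counts (each segment already excludes blocked cells): a1→a2: 1; a2→e4: 7; product = 7.
That gives 7 routes.

7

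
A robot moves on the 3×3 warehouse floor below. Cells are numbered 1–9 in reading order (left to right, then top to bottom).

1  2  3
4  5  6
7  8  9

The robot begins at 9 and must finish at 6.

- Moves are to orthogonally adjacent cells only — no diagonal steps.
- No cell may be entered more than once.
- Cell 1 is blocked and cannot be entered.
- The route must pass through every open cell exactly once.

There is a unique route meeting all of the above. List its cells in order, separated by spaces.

Need to visit all 8 open cells exactly once, starting at 9 and ending at 6.
Cell 3 has only two open neighbours (6 and 2), so the path must pass straight through it: one of those is the cell it's entered from and the other is where it exits.
Route from 9: left 2 to 7, up 1 to 4, right 1 to 5, up 1 to 2, right 1 to 3, down 1 to 6 — 7 moves in all.
Check: all 8 open cells covered.

9 8 7 4 5 2 3 6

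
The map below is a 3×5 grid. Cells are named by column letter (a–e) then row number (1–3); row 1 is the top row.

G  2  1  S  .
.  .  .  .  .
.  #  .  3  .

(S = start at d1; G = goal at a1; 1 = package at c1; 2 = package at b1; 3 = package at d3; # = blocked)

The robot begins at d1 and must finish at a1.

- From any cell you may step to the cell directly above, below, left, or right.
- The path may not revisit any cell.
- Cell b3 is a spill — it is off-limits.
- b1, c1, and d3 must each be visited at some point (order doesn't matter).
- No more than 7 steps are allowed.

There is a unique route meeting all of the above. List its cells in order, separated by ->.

Any route must reach b1, c1, and d3 and still end at a1 within 7 moves, so the order of the required stops is forced.
Route from d1: down 2 to d3, left 1 to c3, up 2 to c1, left 2 to a1 — 7 moves in all.
Check: all required cells visited; 7 ≤ 7 moves.

d1 -> d2 -> d3 -> c3 -> c2 -> c1 -> b1 -> a1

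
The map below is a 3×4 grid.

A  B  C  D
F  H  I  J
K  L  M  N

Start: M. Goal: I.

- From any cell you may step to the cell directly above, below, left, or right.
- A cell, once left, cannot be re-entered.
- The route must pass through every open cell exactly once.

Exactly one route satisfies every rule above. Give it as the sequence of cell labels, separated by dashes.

M - N - J - D - C - B - A - F - K - L - H - I

Need to visit all 12 open cells exactly once, starting at M and ending at I.
Cell D has only two open neighbours (J and C), so the path must pass straight through it: one of those is the cell it's entered from and the other is where it exits.
Route from M: right to N, 2× up (reaching D), 3× left (reaching A), 2× down (reaching K), right to L, up to H, right to I — 11 moves in all.
Check: all 12 open cells covered.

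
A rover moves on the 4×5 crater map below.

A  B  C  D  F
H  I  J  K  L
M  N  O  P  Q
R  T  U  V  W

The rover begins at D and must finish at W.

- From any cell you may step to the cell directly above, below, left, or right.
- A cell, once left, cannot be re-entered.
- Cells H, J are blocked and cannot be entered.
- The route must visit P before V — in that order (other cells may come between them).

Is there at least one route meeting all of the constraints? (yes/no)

One route that works: D → K → P → V → W.

yes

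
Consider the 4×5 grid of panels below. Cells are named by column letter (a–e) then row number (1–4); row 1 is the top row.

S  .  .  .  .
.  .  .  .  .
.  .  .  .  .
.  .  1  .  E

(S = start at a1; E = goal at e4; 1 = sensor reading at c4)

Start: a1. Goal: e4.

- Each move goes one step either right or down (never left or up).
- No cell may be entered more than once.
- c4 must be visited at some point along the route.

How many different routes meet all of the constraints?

A right/down-only route from a1 to e4 makes exactly 3 down-moves and 4 right-moves in some order.
With no other constraints that would be C(7,3) = 35 routes.
Split at c4 and multiply the segment counts: a1→c4: 10; c4→e4: 1; product = 10.
That gives 10 routes.

10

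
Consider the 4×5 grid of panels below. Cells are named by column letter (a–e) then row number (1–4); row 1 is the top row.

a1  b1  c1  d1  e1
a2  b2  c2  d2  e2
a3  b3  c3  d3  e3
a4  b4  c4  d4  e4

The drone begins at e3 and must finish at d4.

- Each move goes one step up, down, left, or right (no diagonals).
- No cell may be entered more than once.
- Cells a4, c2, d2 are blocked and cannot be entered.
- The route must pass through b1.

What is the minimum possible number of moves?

10

Any route passes through b1 somewhere between e3 and d4. Summing Manhattan distances along the two legs (e3 → b1 → d4) gives a lower bound of 5 + 5 = 10 moves.
A route of 10 moves achieves this: e3 → e2 → e1 → d1 → c1 → b1 → b2 → b3 → b4 → c4 → d4.
Since 10 matches the lower bound, it is optimal.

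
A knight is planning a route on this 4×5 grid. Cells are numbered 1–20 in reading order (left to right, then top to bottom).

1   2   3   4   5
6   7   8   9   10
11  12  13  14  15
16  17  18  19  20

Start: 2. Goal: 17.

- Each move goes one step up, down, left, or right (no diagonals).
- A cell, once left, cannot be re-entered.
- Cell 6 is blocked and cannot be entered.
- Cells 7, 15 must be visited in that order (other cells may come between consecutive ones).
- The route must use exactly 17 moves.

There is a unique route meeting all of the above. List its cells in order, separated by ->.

2 -> 7 -> 8 -> 3 -> 4 -> 5 -> 10 -> 9 -> 14 -> 15 -> 20 -> 19 -> 18 -> 13 -> 12 -> 11 -> 16 -> 17

The waypoints must appear in the order 7, 15, with no cell reused.
Route from 2: down 1 to 7, right 1 to 8, up 1 to 3, right 2 to 5, down 1 to 10, left 1 to 9, down 1 to 14, right 1 to 15, down 1 to 20, left 2 to 18, up 1 to 13, left 2 to 11, down 1 to 16, right 1 to 17 — 17 moves in all.
Check: order respected (7 at step 1, 15 at step 9); 17 moves as required.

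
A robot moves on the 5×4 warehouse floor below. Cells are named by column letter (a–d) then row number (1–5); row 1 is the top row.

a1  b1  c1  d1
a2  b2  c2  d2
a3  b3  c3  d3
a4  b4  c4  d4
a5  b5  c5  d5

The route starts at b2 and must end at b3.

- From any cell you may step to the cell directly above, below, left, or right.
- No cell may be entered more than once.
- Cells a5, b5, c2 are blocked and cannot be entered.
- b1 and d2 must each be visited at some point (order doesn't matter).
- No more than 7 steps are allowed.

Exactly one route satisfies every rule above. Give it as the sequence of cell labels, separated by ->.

The 7-move cap with required stops at b1, d2 leaves no slack for detours.
Route from b2: up to b1, 2× right (reaching d1), 2× down (reaching d3), 2× left (reaching b3) — 7 moves in all.
Check: all required cells visited; 7 ≤ 7 moves.

b2 -> b1 -> c1 -> d1 -> d2 -> d3 -> c3 -> b3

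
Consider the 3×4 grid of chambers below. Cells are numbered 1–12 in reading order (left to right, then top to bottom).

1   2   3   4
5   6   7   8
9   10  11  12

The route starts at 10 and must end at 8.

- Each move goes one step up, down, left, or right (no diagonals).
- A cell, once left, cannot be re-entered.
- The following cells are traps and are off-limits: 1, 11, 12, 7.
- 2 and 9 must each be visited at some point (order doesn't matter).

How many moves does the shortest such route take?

7

Any route passes through 2 and 9 in some order between 10 and 8. Summing Manhattan distances along each leg and taking the cheapest ordering (10 → 9 → 2 → 8) gives a lower bound of 1 + 3 + 3 = 7 moves.
A route of 7 moves achieves this: 10 → 9 → 5 → 6 → 2 → 3 → 4 → 8.
Since 7 matches the lower bound, it is optimal.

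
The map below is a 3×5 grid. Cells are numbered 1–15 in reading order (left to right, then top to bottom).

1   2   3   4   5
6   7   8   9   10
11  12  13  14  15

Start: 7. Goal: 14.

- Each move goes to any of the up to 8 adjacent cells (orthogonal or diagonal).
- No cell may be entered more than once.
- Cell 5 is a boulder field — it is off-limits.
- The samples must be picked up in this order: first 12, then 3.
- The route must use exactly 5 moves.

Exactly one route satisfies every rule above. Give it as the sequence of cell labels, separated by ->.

The waypoints must appear in the order 12, 3, with no cell reused.
Route from 7: down to 12, up-right to 8, up to 3, down-right to 9, down to 14 — 5 moves in all.
Check: order respected (12 at step 1, 3 at step 3); 5 moves as required.

7 -> 12 -> 8 -> 3 -> 9 -> 14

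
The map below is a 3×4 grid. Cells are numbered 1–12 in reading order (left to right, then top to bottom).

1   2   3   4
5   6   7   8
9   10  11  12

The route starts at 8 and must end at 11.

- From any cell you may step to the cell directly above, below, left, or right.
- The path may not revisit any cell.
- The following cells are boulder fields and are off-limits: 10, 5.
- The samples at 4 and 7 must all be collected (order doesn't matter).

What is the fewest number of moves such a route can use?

Any route passes through 4 and 7 in some order between 8 and 11. Summing Manhattan distances along each leg and taking the cheapest ordering (8 → 4 → 7 → 11) gives a lower bound of 1 + 2 + 1 = 4 moves.
A route of 4 moves achieves this: 8 → 4 → 3 → 7 → 11.
Since 4 matches the lower bound, it is optimal.

4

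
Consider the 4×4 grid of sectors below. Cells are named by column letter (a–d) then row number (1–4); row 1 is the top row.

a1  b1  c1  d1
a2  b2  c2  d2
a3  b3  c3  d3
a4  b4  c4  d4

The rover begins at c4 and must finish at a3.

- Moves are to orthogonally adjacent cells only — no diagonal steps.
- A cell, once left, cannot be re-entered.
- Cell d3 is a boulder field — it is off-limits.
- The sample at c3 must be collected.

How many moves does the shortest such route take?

3

Any route passes through c3 somewhere between c4 and a3. Summing Manhattan distances along the two legs (c4 → c3 → a3) gives a lower bound of 1 + 2 = 3 moves.
A route of 3 moves achieves this: c4 → c3 → b3 → a3.
Since 3 matches the lower bound, it is optimal.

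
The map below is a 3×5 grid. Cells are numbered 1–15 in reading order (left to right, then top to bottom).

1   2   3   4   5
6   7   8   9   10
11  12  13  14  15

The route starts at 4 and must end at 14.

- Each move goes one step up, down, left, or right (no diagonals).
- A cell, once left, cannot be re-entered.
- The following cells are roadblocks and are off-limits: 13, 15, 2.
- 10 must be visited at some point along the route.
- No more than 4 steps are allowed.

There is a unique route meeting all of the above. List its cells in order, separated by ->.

The budget equals the shortest possible length, so every move has to be on a shortest route through the required cells.
Route from 4: right to 5, down to 10, left to 9, down to 14 — 4 moves in all.
Check: all required cells visited; 4 ≤ 4 moves.

4 -> 5 -> 10 -> 9 -> 14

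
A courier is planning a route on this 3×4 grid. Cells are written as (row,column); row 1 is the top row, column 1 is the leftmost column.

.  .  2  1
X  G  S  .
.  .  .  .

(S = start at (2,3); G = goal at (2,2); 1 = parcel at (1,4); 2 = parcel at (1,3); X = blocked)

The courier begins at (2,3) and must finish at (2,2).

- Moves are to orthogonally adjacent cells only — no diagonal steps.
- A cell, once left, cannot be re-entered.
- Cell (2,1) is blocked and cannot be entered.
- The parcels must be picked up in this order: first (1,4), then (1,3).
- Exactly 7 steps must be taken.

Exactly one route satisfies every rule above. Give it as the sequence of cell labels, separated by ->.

The waypoints must appear in the order (1,4), (1,3), with no cell reused.
Route from (2,3): down to (3,3), right to (3,4), 2× up (reaching (1,4)), 2× left (reaching (1,2)), down to (2,2) — 7 moves in all.
Check: order respected (1 at step 4, 2 at step 5); 7 moves as required.

(2,3) -> (3,3) -> (3,4) -> (2,4) -> (1,4) -> (1,3) -> (1,2) -> (2,2)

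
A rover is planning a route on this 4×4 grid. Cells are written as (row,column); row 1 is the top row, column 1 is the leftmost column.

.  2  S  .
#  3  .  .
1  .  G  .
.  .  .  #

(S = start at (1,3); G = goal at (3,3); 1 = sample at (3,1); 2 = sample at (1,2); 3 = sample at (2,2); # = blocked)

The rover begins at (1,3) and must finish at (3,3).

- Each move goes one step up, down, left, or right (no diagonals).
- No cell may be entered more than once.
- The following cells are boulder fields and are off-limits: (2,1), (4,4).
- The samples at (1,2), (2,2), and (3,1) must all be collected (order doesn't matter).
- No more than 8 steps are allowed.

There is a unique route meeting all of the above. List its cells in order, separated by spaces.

(1,3) (1,2) (2,2) (3,2) (3,1) (4,1) (4,2) (4,3) (3,3)

Any route must reach (1,2), (2,2), and (3,1) and still end at (3,3) within 8 moves, so the order of the required stops is forced.
Route from (1,3): left 1 to (1,2), down 2 to (3,2), left 1 to (3,1), down 1 to (4,1), right 2 to (4,3), up 1 to (3,3) — 8 moves in all.
Check: all required cells visited; 8 ≤ 8 moves.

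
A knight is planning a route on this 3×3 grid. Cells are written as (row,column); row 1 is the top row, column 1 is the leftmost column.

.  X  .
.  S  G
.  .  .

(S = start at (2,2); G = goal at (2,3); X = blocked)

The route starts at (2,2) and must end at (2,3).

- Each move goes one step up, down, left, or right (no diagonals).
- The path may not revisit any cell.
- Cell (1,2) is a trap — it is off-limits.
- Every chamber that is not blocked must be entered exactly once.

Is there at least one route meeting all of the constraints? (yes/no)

no

Cell (1,1) has only one open neighbour but is neither the start nor the goal, so a Hamiltonian route would have to both enter and leave it through the same neighbour — impossible without revisiting.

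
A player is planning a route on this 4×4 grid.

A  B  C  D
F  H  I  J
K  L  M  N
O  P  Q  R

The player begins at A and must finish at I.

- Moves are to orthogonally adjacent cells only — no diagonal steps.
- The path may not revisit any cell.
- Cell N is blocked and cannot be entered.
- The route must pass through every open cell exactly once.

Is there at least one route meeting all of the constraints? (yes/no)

Cell R has only one open neighbour but is neither the start nor the goal, so a Hamiltonian route would have to both enter and leave it through the same neighbour — impossible without revisiting.

no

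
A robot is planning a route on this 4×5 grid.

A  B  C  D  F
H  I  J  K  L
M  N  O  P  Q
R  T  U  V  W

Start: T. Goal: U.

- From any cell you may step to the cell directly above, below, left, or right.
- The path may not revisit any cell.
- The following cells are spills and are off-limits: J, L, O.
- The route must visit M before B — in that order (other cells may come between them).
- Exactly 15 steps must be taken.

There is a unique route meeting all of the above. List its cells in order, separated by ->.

The waypoints must appear in the order M, B, with no cell reused.
Route from T: left 1 to R, up 1 to M, right 1 to N, up 1 to I, left 1 to H, up 1 to A, right 3 to D, down 2 to P, right 1 to Q, down 1 to W, left 2 to U — 15 moves in all.
Check: order respected (M at step 2, B at step 7); 15 moves as required.

T -> R -> M -> N -> I -> H -> A -> B -> C -> D -> K -> P -> Q -> W -> V -> U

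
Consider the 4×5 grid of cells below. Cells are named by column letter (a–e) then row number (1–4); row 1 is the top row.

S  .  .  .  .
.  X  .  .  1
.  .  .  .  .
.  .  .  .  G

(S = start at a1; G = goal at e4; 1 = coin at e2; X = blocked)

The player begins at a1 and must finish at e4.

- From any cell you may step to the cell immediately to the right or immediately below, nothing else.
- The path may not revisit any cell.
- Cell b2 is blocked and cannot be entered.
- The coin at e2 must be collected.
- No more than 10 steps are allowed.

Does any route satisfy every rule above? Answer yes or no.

yes

One route that works: a1 → b1 → c1 → c2 → d2 → e2 → e3 → e4.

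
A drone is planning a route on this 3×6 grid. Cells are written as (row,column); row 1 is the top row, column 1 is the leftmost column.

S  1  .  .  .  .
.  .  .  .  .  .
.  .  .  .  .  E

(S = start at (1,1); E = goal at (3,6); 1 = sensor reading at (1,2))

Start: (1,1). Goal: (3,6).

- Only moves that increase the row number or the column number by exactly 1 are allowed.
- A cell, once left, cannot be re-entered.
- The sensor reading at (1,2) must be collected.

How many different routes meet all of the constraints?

A right/down-only route from (1,1) to (3,6) makes exactly 2 down-moves and 5 right-moves in some order.
With no other constraints that would be C(7,2) = 21 routes.
Split at (1,2) and multiply the segment counts: (1,1)→(1,2): 1; (1,2)→(3,6): 15; product = 15.
That gives 15 routes.

15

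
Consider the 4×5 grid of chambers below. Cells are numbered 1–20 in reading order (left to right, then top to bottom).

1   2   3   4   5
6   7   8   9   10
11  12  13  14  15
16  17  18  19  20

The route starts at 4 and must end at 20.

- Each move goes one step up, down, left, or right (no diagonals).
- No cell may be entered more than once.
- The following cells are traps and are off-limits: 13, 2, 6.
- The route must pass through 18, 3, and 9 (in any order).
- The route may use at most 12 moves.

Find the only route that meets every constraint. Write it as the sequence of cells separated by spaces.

Any route must reach 18, 3, and 9 and still end at 20 within 12 moves, so the order of the required stops is forced.
Route from 4: left to 3, down to 8, left to 7, 2× down (reaching 17), 2× right (reaching 19), 2× up (reaching 9), right to 10, 2× down (reaching 20) — 12 moves in all.
Check: all required cells visited; 12 ≤ 12 moves.

4 3 8 7 12 17 18 19 14 9 10 15 20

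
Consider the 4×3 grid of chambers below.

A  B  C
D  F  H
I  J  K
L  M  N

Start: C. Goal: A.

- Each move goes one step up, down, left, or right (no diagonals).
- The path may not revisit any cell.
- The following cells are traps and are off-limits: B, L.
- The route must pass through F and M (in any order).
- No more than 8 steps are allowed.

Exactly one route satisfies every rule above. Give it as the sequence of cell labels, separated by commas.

C, H, K, N, M, J, F, D, A

Any route must reach F and M and still end at A within 8 moves, so the order of the required stops is forced.
Route from C: down 3 to N, left 1 to M, up 2 to F, left 1 to D, up 1 to A — 8 moves in all.
Check: all required cells visited; 8 ≤ 8 moves.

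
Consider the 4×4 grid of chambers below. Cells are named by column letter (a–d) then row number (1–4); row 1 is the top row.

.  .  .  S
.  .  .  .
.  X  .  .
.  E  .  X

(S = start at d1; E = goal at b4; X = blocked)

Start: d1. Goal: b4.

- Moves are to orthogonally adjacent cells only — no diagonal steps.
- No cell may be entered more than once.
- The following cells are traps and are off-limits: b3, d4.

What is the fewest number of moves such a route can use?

The Manhattan distance from d1 to b4 is |1−4| + |4−2| = 5, so at least 5 moves are needed.
A route of 5 moves achieves this: d1 → d2 → d3 → c3 → c4 → b4.
Since 5 matches the lower bound, it is optimal.

5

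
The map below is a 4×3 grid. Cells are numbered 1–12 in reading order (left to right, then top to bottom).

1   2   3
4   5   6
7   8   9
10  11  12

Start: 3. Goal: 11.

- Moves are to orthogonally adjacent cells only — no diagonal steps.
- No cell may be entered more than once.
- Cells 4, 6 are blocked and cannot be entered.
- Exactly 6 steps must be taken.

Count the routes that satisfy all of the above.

Need simple routes of exactly 6 moves from 3 to 11 (Manhattan distance 4, so 1 moves are spent on a detour and 1 undoing it).
Enumerating: 3 2 5 8 7 10 11 | 3 2 5 8 9 12 11.
That gives 2 routes.

2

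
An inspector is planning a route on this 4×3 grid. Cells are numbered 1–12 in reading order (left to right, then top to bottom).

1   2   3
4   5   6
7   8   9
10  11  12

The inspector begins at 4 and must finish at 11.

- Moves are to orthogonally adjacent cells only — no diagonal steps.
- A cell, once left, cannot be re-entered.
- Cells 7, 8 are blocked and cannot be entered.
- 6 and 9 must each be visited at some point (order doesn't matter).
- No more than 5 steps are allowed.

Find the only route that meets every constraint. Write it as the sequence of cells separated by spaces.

4 5 6 9 12 11

Any route must reach 6 and 9 and still end at 11 within 5 moves, so the order of the required stops is forced.
Route from 4: 2× right (reaching 6), 2× down (reaching 12), left to 11 — 5 moves in all.
Check: all required cells visited; 5 ≤ 5 moves.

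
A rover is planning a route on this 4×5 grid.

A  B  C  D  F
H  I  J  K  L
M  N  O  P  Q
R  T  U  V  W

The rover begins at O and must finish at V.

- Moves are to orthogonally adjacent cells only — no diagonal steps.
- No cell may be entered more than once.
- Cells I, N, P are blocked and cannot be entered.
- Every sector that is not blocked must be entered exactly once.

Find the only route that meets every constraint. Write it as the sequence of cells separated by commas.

Need to visit all 17 open cells exactly once, starting at O and ending at V.
Route from O: down 1 to U, left 2 to R, up 3 to A, right 2 to C, down 1 to J, right 1 to K, up 1 to D, right 1 to F, down 3 to W, left 1 to V — 16 moves in all.
Check: all 17 open cells covered.

O, U, T, R, M, H, A, B, C, J, K, D, F, L, Q, W, V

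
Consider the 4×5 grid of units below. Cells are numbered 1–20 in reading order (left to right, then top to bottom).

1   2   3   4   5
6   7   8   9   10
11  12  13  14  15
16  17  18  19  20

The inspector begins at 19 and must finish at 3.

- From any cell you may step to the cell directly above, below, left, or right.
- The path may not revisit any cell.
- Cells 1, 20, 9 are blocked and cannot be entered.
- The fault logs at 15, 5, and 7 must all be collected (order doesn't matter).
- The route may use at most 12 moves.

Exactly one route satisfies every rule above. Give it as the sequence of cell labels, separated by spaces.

The budget equals the shortest possible length, so every move has to be on a shortest route through the required cells.
Route from 19: 2× left (reaching 17), 2× up (reaching 7), right to 8, down to 13, 2× right (reaching 15), 2× up (reaching 5), 2× left (reaching 3) — 12 moves in all.
Check: all required cells visited; 12 ≤ 12 moves.

19 18 17 12 7 8 13 14 15 10 5 4 3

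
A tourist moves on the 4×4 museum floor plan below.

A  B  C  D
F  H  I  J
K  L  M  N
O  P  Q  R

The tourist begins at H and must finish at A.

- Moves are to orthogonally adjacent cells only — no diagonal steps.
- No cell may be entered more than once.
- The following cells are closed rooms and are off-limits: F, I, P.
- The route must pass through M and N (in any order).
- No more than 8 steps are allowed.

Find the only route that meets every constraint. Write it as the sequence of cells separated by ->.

The budget equals the shortest possible length, so every move has to be on a shortest route through the required cells.
Route from H: down 1 to L, right 2 to N, up 2 to D, left 3 to A — 8 moves in all.
Check: all required cells visited; 8 ≤ 8 moves.

H -> L -> M -> N -> J -> D -> C -> B -> A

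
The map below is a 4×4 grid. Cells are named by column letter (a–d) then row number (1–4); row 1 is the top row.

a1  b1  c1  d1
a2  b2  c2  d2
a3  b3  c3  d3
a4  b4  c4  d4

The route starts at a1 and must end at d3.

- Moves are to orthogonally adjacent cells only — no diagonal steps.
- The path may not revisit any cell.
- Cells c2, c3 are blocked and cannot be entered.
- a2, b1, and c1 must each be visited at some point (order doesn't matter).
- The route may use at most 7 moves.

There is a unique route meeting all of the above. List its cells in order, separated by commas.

The 7-move cap with required stops at a2, b1, c1 leaves no slack for detours.
Route from a1: down to a2, right to b2, up to b1, 2× right (reaching d1), 2× down (reaching d3) — 7 moves in all.
Check: all required cells visited; 7 ≤ 7 moves.

a1, a2, b2, b1, c1, d1, d2, d3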